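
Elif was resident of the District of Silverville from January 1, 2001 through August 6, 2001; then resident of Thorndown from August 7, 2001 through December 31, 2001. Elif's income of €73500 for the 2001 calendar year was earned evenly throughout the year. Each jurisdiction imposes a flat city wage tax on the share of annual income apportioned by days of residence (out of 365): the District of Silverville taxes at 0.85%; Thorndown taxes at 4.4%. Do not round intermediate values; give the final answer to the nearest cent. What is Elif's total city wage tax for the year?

The District of Silverville, January 1 – August 6, 2001: 218 days → €73500 × 0.85% × 218/365 = €373.1384
Thorndown, August 7 – December 31, 2001: 147 days → €73500 × 4.4% × 147/365 = €1302.4603
Total = €1675.5986

€1675.60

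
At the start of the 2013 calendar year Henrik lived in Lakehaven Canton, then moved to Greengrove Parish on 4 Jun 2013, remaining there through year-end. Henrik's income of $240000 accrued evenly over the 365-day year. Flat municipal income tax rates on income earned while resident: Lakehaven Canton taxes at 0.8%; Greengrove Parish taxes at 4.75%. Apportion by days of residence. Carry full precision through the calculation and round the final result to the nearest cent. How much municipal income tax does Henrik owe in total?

Lakehaven Canton, 1 Jan – 3 Jun 2013: 154 days → $240000 × 0.8% × 154/365 = $810.0822
Greengrove Parish, 4 Jun – 31 Dec 2013: 211 days → $240000 × 4.75% × 211/365 = $6590.1370
Total = $7400.2192

$7400.22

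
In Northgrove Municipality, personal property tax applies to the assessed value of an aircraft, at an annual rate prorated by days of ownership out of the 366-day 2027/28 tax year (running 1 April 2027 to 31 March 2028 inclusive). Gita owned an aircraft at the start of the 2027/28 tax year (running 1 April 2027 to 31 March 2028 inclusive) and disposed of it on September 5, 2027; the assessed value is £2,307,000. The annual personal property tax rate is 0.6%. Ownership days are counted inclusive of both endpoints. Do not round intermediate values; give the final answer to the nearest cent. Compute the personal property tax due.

£5,975.51

Days held (April 1 – September 5, 2027): 158 out of 366
Tax = £2,307,000 × 0.6% × 158/366 = £5,975.5082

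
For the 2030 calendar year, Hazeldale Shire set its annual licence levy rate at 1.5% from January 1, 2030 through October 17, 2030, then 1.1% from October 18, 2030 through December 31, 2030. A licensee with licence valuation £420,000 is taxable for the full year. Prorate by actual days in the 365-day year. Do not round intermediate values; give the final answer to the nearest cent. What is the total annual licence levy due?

January 1 – October 17, 2030: 290 days at 1.5% → £420,000 × 1.5% × 290/365 = £5,005.4795
October 18 – December 31, 2030: 75 days at 1.1% → £420,000 × 1.1% × 75/365 = £949.3151
Total = £5,954.7945

£5,954.79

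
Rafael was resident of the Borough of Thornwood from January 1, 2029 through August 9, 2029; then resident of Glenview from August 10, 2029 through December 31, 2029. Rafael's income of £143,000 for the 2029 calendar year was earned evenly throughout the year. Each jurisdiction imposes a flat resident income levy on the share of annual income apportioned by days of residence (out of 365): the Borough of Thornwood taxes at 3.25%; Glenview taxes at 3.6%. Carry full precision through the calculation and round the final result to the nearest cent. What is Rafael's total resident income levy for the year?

£4,844.96

The Borough of Thornwood, January 1 – August 9, 2029: 221 days → £143,000 × 3.25% × 221/365 = £2,813.9658
Glenview, August 10 – December 31, 2029: 144 days → £143,000 × 3.6% × 144/365 = £2,030.9918
Total = £4,844.9575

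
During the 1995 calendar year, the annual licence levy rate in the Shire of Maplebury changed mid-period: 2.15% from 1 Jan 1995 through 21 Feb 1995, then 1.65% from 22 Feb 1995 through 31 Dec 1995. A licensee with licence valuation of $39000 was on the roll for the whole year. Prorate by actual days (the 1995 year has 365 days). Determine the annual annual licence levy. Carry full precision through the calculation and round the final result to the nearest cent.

$671.28

1 Jan – 21 Feb 1995: 52 days at 2.15% → $39000 × 2.15% × 52/365 = $119.4575
22 Feb – 31 Dec 1995: 313 days at 1.65% → $39000 × 1.65% × 313/365 = $551.8233
Total = $671.2808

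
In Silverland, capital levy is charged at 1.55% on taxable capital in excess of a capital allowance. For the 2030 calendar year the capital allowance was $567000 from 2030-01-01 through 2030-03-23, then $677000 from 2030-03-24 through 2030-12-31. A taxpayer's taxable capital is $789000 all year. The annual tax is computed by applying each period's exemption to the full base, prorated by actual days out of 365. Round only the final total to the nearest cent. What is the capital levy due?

2030-01-01 to 2030-03-23: 82 days, exemption $567000 → ($789000 − $567000) × 1.55% × 82/365 = $773.0466
2030-03-24 to 2030-12-31: 283 days, exemption $677000 → ($789000 − $677000) × 1.55% × 283/365 = $1345.9945
Total = $2119.0411

$2119.04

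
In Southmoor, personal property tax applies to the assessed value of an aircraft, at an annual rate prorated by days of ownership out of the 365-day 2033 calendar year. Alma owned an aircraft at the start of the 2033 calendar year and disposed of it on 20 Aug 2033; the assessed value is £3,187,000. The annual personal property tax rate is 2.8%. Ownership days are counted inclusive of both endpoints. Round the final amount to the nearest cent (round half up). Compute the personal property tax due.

£56,719.87

Days held (1 Jan – 20 Aug 2033): 232 out of 365
Tax = £3,187,000 × 2.8% × 232/365 = £56,719.8685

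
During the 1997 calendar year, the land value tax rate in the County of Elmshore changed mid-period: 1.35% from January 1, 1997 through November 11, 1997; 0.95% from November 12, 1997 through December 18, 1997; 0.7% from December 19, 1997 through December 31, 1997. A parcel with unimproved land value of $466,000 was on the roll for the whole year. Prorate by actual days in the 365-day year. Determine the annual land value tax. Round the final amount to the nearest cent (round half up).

$5,994.16

January 1 – November 11, 1997: 315 days at 1.35% → $466,000 × 1.35% × 315/365 = $5,429.2192
November 12 – December 18, 1997: 37 days at 0.95% → $466,000 × 0.95% × 37/365 = $448.7644
December 19 – December 31, 1997: 13 days at 0.7% → $466,000 × 0.7% × 13/365 = $116.1808
Total = $5,994.1644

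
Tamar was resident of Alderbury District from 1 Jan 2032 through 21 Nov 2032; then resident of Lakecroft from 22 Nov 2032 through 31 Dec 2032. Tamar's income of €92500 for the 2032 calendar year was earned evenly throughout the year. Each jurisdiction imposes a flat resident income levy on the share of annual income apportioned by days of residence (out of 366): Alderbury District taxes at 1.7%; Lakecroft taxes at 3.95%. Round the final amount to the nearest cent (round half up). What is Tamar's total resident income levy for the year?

€1799.96

Alderbury District, 1 Jan – 21 Nov 2032: 326 days → €92500 × 1.7% × 326/366 = €1400.6421
Lakecroft, 22 Nov – 31 Dec 2032: 40 days → €92500 × 3.95% × 40/366 = €399.3169
Total = €1799.9590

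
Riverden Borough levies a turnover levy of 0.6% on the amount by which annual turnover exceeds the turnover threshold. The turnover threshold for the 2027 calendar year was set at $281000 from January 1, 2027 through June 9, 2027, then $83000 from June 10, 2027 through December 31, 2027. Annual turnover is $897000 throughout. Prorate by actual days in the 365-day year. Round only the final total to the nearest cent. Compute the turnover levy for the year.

January 1 – June 9, 2027: 160 days, exemption $281000 → ($897000 − $281000) × 0.6% × 160/365 = $1620.1644
June 10 – December 31, 2027: 205 days, exemption $83000 → ($897000 − $83000) × 0.6% × 205/365 = $2743.0685
Total = $4363.2329

$4363.23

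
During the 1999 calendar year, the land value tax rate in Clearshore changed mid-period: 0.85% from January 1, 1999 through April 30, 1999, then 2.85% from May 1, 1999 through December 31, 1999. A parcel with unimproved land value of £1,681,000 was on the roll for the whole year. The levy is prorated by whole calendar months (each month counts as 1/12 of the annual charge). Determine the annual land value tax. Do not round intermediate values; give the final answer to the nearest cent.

£36,701.83

January 1 – April 30, 1999: 4 months at 0.85% → £1,681,000 × 0.85% × 4/12 = £4,762.8333
May 1 – December 31, 1999: 8 months at 2.85% → £1,681,000 × 2.85% × 8/12 = £31,939.0000
Total = £36,701.8333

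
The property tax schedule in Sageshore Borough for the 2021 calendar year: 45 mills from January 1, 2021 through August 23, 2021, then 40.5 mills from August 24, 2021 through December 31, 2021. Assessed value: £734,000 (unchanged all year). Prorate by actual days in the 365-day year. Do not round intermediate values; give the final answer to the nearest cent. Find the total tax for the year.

£31,853.59

January 1 – August 23, 2021: 235 days at 45 mills → £734,000 × 4.5% × 235/365 = £21,265.8904
August 24 – December 31, 2021: 130 days at 40.5 mills → £734,000 × 4.05% × 130/365 = £10,587.6986
Total = £31,853.5890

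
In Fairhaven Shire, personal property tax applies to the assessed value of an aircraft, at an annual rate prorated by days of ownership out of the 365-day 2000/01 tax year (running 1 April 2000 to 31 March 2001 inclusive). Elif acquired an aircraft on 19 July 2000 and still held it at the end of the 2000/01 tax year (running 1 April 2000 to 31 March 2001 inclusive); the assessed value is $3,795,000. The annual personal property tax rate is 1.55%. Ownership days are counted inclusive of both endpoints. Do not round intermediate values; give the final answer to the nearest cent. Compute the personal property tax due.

$41,256.33

Days held (19 July 2000 – 31 March 2001): 256 out of 365
Tax = $3,795,000 × 1.55% × 256/365 = $41,256.3288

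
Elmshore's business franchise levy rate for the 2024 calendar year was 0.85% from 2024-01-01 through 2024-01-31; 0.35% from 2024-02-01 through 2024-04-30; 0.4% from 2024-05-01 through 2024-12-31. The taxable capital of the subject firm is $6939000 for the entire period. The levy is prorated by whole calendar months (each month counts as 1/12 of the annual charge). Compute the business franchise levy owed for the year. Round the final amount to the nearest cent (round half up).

2024-01-01 to 2024-01-31: 1 month at 0.85% → $6939000 × 0.85% × 1/12 = $4915.1250
2024-02-01 to 2024-04-30: 3 months at 0.35% → $6939000 × 0.35% × 3/12 = $6071.6250
2024-05-01 to 2024-12-31: 8 months at 0.4% → $6939000 × 0.4% × 8/12 = $18504.0000
Total = $29490.7500

$29490.75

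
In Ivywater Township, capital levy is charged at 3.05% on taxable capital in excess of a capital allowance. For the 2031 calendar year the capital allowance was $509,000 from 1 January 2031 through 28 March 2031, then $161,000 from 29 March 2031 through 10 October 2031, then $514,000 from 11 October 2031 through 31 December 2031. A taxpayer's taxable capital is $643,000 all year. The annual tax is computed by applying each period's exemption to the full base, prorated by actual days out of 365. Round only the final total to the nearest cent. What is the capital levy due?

$9,752.31

1 January – 28 March 2031: 87 days, exemption $509,000 → ($643,000 − $509,000) × 3.05% × 87/365 = $974.1616
29 March – 10 October 2031: 196 days, exemption $161,000 → ($643,000 − $161,000) × 3.05% × 196/365 = $7,894.2356
11 October – 31 December 2031: 82 days, exemption $514,000 → ($643,000 − $514,000) × 3.05% × 82/365 = $883.9151
Total = $9,752.3123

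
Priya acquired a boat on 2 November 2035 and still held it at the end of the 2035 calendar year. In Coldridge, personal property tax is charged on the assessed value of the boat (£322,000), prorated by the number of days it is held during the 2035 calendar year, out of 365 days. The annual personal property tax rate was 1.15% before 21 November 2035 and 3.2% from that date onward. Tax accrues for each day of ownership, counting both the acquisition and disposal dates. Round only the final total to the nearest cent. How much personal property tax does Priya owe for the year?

£1,350.19

2 November – 20 November 2035: 19 days at 1.15% → £322,000 × 1.15% × 19/365 = £192.7589
21 November – 31 December 2035: 41 days at 3.2% → £322,000 × 3.2% × 41/365 = £1,157.4356
Total = £1,350.1945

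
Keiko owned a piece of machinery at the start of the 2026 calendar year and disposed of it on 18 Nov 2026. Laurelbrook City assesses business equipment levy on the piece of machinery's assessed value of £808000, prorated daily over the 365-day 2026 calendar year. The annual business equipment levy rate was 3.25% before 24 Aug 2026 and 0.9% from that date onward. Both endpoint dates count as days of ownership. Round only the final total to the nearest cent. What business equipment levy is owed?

1 Jan – 23 Aug 2026: 235 days at 3.25% → £808000 × 3.25% × 235/365 = £16907.1233
24 Aug – 18 Nov 2026: 87 days at 0.9% → £808000 × 0.9% × 87/365 = £1733.3260
Total = £18640.4493

£18640.45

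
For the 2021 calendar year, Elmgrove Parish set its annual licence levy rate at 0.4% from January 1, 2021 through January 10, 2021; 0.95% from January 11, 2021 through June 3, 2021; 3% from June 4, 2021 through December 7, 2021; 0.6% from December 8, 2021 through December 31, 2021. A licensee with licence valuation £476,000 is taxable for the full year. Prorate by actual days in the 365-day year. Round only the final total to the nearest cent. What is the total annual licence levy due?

January 1 – January 10, 2021: 10 days at 0.4% → £476,000 × 0.4% × 10/365 = £52.1644
January 11 – June 3, 2021: 144 days at 0.95% → £476,000 × 0.95% × 144/365 = £1,784.0219
June 4 – December 7, 2021: 187 days at 3% → £476,000 × 3% × 187/365 = £7,316.0548
December 8 – December 31, 2021: 24 days at 0.6% → £476,000 × 0.6% × 24/365 = £187.7918
Total = £9,340.0329

£9,340.03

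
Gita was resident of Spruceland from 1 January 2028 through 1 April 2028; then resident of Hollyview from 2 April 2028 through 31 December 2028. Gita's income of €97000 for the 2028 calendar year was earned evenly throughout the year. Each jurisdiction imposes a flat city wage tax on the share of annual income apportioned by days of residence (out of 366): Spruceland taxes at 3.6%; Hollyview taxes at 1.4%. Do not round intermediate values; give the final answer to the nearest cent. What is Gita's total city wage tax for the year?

Spruceland, 1 January – 1 April 2028: 92 days → €97000 × 3.6% × 92/366 = €877.7705
Hollyview, 2 April – 31 December 2028: 274 days → €97000 × 1.4% × 274/366 = €1016.6448
Total = €1894.4153

€1894.42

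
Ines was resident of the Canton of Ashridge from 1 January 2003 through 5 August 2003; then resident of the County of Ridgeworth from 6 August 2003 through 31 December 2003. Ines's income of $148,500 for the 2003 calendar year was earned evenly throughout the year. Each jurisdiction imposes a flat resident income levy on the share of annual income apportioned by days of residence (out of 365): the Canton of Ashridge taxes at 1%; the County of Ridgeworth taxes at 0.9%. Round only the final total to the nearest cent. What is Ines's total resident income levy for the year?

$1,424.79

The Canton of Ashridge, 1 January – 5 August 2003: 217 days → $148,500 × 1% × 217/365 = $882.8630
The County of Ridgeworth, 6 August – 31 December 2003: 148 days → $148,500 × 0.9% × 148/365 = $541.9233
Total = $1,424.7863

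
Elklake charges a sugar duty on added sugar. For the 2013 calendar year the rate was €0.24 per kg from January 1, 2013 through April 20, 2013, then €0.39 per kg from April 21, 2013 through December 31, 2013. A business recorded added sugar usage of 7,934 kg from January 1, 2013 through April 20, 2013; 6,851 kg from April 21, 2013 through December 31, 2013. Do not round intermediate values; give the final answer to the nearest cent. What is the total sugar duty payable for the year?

January 1 – April 20, 2013: 7,934 kg at €0.24/kg → €1,904.16
April 21 – December 31, 2013: 6,851 kg at €0.39/kg → €2,671.89

€4,576.05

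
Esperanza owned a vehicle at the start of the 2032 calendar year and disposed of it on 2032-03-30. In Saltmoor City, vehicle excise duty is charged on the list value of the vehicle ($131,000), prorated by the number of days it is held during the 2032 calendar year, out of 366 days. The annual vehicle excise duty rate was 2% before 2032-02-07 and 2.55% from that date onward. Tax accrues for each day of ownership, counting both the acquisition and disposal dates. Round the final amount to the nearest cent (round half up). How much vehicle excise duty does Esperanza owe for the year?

$748.60

2032-01-01 to 2032-02-06: 37 days at 2% → $131,000 × 2% × 37/366 = $264.8634
2032-02-07 to 2032-03-30: 53 days at 2.55% → $131,000 × 2.55% × 53/366 = $483.7336
Total = $748.5970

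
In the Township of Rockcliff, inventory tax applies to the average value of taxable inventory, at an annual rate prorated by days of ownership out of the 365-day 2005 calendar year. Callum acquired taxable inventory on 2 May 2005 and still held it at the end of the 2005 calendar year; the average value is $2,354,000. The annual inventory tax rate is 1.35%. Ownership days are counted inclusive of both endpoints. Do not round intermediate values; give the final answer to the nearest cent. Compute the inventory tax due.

$21,244.04

Days held (2 May – 31 Dec 2005): 244 out of 365
Tax = $2,354,000 × 1.35% × 244/365 = $21,244.0438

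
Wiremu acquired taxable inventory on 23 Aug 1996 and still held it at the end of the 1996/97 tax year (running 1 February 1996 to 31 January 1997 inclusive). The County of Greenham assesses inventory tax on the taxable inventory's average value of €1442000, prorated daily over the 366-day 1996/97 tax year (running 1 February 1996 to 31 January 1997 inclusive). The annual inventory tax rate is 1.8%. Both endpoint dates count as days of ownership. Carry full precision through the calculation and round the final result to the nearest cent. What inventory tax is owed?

Days held (23 Aug 1996 – 31 Jan 1997): 162 out of 366
Tax = €1442000 × 1.8% × 162/366 = €11488.7213

€11488.72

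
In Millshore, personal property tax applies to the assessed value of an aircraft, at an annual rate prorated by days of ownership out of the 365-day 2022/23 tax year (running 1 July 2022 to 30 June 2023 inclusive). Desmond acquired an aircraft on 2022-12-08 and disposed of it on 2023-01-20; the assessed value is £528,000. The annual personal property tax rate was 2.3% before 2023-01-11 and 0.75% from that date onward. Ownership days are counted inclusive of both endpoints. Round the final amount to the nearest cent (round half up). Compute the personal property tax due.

2022-12-08 to 2023-01-10: 34 days at 2.3% → £528,000 × 2.3% × 34/365 = £1,131.2219
2023-01-11 to 2023-01-20: 10 days at 0.75% → £528,000 × 0.75% × 10/365 = £108.4932
Total = £1,239.7151

£1,239.72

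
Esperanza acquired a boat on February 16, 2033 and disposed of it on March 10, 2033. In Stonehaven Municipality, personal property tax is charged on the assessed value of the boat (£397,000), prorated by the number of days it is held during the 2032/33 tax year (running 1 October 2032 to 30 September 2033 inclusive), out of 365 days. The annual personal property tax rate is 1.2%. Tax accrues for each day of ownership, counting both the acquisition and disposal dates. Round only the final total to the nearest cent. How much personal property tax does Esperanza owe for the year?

£300.20

Days held (February 16 – March 10, 2033): 23 out of 365
Tax = £397,000 × 1.2% × 23/365 = £300.1973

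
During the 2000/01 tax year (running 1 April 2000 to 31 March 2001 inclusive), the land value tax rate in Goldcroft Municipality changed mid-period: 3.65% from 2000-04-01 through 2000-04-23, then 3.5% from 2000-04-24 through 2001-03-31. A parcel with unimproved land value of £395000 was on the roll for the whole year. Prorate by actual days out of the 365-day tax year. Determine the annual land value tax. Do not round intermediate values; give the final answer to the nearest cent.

£13862.34

2000-04-01 to 2000-04-23: 23 days at 3.65% → £395000 × 3.65% × 23/365 = £908.5000
2000-04-24 to 2001-03-31: 342 days at 3.5% → £395000 × 3.5% × 342/365 = £12953.8356
Total = £13862.3356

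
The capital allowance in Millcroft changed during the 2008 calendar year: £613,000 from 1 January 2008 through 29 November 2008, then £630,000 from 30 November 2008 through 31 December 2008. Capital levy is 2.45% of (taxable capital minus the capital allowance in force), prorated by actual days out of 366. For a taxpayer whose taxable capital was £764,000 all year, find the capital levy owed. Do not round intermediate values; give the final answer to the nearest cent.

1 January – 29 November 2008: 334 days, exemption £613,000 → (£764,000 − £613,000) × 2.45% × 334/366 = £3,376.0464
30 November – 31 December 2008: 32 days, exemption £630,000 → (£764,000 − £630,000) × 2.45% × 32/366 = £287.0383
Total = £3,663.0847

£3,663.08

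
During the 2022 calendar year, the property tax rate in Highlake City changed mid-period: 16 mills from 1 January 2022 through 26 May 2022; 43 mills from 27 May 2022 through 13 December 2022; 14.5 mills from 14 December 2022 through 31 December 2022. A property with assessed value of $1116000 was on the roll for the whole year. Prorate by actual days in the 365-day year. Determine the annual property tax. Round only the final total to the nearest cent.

1 January – 26 May 2022: 146 days at 16 mills → $1116000 × 1.6% × 146/365 = $7142.4000
27 May – 13 December 2022: 201 days at 43 mills → $1116000 × 4.3% × 201/365 = $26426.2685
14 December – 31 December 2022: 18 days at 14.5 mills → $1116000 × 1.45% × 18/365 = $798.0164
Total = $34366.6849

$34366.68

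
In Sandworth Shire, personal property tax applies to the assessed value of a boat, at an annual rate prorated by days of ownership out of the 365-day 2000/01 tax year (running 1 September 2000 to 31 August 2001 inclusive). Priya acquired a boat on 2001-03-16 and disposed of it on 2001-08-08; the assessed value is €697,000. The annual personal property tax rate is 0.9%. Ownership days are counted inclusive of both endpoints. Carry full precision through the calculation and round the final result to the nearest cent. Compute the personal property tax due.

€2,509.20

Days held (2001-03-16 to 2001-08-08): 146 out of 365
Tax = €697,000 × 0.9% × 146/365 = €2,509.2000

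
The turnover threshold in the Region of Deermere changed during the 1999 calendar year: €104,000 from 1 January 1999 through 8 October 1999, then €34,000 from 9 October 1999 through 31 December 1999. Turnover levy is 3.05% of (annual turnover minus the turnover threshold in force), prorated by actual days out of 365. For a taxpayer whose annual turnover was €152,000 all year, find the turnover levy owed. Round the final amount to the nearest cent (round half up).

€1,955.34

1 January – 8 October 1999: 281 days, exemption €104,000 → (€152,000 − €104,000) × 3.05% × 281/365 = €1,127.0795
9 October – 31 December 1999: 84 days, exemption €34,000 → (€152,000 − €34,000) × 3.05% × 84/365 = €828.2630
Total = €1,955.3425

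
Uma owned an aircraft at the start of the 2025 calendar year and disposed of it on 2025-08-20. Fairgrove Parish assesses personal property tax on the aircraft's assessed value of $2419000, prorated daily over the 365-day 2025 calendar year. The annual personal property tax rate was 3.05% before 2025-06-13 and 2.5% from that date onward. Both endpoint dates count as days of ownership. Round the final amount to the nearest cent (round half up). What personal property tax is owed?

2025-01-01 to 2025-06-12: 163 days at 3.05% → $2419000 × 3.05% × 163/365 = $32948.1055
2025-06-13 to 2025-08-20: 69 days at 2.5% → $2419000 × 2.5% × 69/365 = $11432.2603
Total = $44380.3658

$44380.37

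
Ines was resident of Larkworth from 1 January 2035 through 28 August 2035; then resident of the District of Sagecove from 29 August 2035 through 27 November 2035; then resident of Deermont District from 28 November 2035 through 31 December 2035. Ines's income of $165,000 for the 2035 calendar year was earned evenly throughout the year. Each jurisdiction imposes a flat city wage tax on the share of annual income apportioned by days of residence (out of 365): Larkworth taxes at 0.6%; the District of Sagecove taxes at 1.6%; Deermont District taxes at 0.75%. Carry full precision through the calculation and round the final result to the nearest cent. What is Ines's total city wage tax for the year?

Larkworth, 1 January – 28 August 2035: 240 days → $165,000 × 0.6% × 240/365 = $650.9589
The District of Sagecove, 29 August – 27 November 2035: 91 days → $165,000 × 1.6% × 91/365 = $658.1918
Deermont District, 28 November – 31 December 2035: 34 days → $165,000 × 0.75% × 34/365 = $115.2740
Total = $1,424.4247

$1,424.42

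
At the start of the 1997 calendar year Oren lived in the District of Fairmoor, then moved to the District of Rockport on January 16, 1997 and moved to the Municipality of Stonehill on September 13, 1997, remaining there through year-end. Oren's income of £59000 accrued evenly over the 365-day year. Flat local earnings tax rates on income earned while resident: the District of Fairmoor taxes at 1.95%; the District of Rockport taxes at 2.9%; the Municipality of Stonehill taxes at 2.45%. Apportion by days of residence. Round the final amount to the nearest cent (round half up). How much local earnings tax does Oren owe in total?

The District of Fairmoor, January 1 – January 15, 1997: 15 days → £59000 × 1.95% × 15/365 = £47.2808
The District of Rockport, January 16 – September 12, 1997: 240 days → £59000 × 2.9% × 240/365 = £1125.0411
The Municipality of Stonehill, September 13 – December 31, 1997: 110 days → £59000 × 2.45% × 110/365 = £435.6301
Total = £1607.9521

£1607.95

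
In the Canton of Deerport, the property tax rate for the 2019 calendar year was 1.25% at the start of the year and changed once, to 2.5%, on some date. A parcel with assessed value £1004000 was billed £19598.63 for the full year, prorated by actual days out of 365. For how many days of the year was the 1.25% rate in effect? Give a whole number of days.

160 days

Let d = days at the first rate; then 365 − d days at the second rate.
£1004000 × [1.25%·d + 2.5%·(365−d)] / 365 = £19598.63
Solving gives d = 160, so the new rate took effect on 10 June 2019.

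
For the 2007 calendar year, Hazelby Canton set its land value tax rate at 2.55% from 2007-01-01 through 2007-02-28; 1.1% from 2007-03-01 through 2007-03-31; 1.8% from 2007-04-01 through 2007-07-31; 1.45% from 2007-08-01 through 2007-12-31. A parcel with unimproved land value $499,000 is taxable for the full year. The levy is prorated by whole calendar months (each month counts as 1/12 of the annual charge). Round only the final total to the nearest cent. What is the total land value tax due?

2007-01-01 to 2007-02-28: 2 months at 2.55% → $499,000 × 2.55% × 2/12 = $2,120.7500
2007-03-01 to 2007-03-31: 1 month at 1.1% → $499,000 × 1.1% × 1/12 = $457.4167
2007-04-01 to 2007-07-31: 4 months at 1.8% → $499,000 × 1.8% × 4/12 = $2,994.0000
2007-08-01 to 2007-12-31: 5 months at 1.45% → $499,000 × 1.45% × 5/12 = $3,014.7917
Total = $8,586.9583

$8,586.96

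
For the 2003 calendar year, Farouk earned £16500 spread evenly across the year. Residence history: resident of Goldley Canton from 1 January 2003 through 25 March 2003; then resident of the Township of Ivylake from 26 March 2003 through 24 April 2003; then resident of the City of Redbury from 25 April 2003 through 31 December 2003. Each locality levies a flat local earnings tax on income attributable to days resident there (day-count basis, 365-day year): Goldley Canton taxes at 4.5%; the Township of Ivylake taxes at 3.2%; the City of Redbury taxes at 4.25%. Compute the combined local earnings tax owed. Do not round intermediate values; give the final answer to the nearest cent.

£696.50

Goldley Canton, 1 January – 25 March 2003: 84 days → £16500 × 4.5% × 84/365 = £170.8767
The Township of Ivylake, 26 March – 24 April 2003: 30 days → £16500 × 3.2% × 30/365 = £43.3973
The City of Redbury, 25 April – 31 December 2003: 251 days → £16500 × 4.25% × 251/365 = £482.2295
Total = £696.5034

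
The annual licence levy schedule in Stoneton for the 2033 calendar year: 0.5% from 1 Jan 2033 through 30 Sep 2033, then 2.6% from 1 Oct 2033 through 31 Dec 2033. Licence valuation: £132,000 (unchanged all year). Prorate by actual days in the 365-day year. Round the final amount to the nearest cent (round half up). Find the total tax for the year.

1 Jan – 30 Sep 2033: 273 days at 0.5% → £132,000 × 0.5% × 273/365 = £493.6438
1 Oct – 31 Dec 2033: 92 days at 2.6% → £132,000 × 2.6% × 92/365 = £865.0521
Total = £1,358.6959

£1,358.70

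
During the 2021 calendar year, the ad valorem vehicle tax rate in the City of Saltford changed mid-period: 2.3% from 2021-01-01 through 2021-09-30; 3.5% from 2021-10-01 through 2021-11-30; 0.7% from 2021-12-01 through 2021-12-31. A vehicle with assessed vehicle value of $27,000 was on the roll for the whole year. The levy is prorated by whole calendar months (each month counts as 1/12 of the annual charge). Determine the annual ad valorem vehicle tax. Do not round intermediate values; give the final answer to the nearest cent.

2021-01-01 to 2021-09-30: 9 months at 2.3% → $27,000 × 2.3% × 9/12 = $465.7500
2021-10-01 to 2021-11-30: 2 months at 3.5% → $27,000 × 3.5% × 2/12 = $157.5000
2021-12-01 to 2021-12-31: 1 month at 0.7% → $27,000 × 0.7% × 1/12 = $15.7500
Total = $639.0000

$639.00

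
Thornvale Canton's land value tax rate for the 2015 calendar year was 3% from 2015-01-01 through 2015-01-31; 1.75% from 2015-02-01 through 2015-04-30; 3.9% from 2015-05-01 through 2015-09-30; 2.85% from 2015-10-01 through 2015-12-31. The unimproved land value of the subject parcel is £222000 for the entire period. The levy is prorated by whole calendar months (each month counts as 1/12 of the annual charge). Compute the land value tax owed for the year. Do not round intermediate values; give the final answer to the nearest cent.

£6715.50

2015-01-01 to 2015-01-31: 1 month at 3% → £222000 × 3% × 1/12 = £555.0000
2015-02-01 to 2015-04-30: 3 months at 1.75% → £222000 × 1.75% × 3/12 = £971.2500
2015-05-01 to 2015-09-30: 5 months at 3.9% → £222000 × 3.9% × 5/12 = £3607.5000
2015-10-01 to 2015-12-31: 3 months at 2.85% → £222000 × 2.85% × 3/12 = £1581.7500
Total = £6715.5000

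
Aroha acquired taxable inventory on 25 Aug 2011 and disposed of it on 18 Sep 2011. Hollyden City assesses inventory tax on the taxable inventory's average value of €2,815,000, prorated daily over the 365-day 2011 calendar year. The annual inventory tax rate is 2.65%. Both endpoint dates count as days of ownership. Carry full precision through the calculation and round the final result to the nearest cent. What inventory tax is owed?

Days held (25 Aug – 18 Sep 2011): 25 out of 365
Tax = €2,815,000 × 2.65% × 25/365 = €5,109.4178

€5,109.42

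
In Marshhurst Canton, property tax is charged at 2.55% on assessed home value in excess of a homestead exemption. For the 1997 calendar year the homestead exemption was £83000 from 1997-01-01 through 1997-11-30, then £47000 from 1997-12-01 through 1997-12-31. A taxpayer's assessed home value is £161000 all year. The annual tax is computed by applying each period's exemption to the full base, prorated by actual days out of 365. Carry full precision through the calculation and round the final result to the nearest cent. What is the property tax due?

1997-01-01 to 1997-11-30: 334 days, exemption £83000 → (£161000 − £83000) × 2.55% × 334/365 = £1820.0712
1997-12-01 to 1997-12-31: 31 days, exemption £47000 → (£161000 − £47000) × 2.55% × 31/365 = £246.8959
Total = £2066.9671

£2066.97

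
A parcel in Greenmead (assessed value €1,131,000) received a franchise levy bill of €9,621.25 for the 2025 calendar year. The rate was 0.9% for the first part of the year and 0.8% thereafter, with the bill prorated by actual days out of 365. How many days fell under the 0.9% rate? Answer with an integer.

185 days

Let d = days at the first rate; then 365 − d days at the second rate.
€1,131,000 × [0.9%·d + 0.8%·(365−d)] / 365 = €9,621.25
Solving gives d = 185, so the new rate took effect on 5 July 2025.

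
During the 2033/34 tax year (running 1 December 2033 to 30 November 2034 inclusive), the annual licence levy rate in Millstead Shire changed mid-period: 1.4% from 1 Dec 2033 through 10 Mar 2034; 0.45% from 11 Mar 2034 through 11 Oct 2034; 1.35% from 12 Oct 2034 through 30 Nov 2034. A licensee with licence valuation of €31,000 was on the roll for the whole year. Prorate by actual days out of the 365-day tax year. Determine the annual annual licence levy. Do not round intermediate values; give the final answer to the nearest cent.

€258.40

1 Dec 2033 – 10 Mar 2034: 100 days at 1.4% → €31,000 × 1.4% × 100/365 = €118.9041
11 Mar – 11 Oct 2034: 215 days at 0.45% → €31,000 × 0.45% × 215/365 = €82.1712
12 Oct – 30 Nov 2034: 50 days at 1.35% → €31,000 × 1.35% × 50/365 = €57.3288
Total = €258.4041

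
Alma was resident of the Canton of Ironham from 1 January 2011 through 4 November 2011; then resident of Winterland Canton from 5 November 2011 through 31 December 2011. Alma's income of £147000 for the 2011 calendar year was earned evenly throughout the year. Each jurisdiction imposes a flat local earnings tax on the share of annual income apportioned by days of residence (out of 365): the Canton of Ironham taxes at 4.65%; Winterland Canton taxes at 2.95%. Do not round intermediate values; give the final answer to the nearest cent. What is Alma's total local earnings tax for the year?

The Canton of Ironham, 1 January – 4 November 2011: 308 days → £147000 × 4.65% × 308/365 = £5768.0384
Winterland Canton, 5 November – 31 December 2011: 57 days → £147000 × 2.95% × 57/365 = £677.2068
Total = £6445.2452

£6445.25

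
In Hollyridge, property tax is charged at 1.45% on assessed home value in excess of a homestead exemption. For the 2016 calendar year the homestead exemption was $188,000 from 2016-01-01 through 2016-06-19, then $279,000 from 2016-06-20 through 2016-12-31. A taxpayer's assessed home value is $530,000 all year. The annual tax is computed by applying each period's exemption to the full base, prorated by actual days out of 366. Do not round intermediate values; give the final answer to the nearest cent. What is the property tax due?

$4,255.99

2016-01-01 to 2016-06-19: 171 days, exemption $188,000 → ($530,000 − $188,000) × 1.45% × 171/366 = $2,316.9098
2016-06-20 to 2016-12-31: 195 days, exemption $279,000 → ($530,000 − $279,000) × 1.45% × 195/366 = $1,939.0779
Total = $4,255.9877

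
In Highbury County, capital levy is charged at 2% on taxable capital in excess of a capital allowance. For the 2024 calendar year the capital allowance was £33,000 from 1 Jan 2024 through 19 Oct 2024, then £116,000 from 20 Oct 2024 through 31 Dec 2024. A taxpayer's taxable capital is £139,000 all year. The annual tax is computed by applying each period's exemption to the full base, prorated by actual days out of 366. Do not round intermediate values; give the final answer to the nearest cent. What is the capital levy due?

1 Jan – 19 Oct 2024: 293 days, exemption £33,000 → (£139,000 − £33,000) × 2% × 293/366 = £1,697.1585
20 Oct – 31 Dec 2024: 73 days, exemption £116,000 → (£139,000 − £116,000) × 2% × 73/366 = £91.7486
Total = £1,788.9071

£1,788.91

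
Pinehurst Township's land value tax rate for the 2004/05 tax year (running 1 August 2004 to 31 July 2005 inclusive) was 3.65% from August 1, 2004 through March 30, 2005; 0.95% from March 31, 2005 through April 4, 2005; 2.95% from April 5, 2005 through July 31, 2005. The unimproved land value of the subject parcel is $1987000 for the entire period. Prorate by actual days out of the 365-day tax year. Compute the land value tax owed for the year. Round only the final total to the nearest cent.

August 1, 2004 – March 30, 2005: 242 days at 3.65% → $1987000 × 3.65% × 242/365 = $48085.4000
March 31 – April 4, 2005: 5 days at 0.95% → $1987000 × 0.95% × 5/365 = $258.5822
April 5 – July 31, 2005: 118 days at 2.95% → $1987000 × 2.95% × 118/365 = $18949.9918
Total = $67293.9740

$67293.97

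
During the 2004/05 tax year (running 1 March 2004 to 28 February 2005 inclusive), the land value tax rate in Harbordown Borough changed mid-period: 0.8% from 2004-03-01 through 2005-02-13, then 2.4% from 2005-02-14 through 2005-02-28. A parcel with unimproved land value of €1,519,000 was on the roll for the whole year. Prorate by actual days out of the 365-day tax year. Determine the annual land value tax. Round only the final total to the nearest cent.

€13,150.79

2004-03-01 to 2005-02-13: 350 days at 0.8% → €1,519,000 × 0.8% × 350/365 = €11,652.6027
2005-02-14 to 2005-02-28: 15 days at 2.4% → €1,519,000 × 2.4% × 15/365 = €1,498.1918
Total = €13,150.7945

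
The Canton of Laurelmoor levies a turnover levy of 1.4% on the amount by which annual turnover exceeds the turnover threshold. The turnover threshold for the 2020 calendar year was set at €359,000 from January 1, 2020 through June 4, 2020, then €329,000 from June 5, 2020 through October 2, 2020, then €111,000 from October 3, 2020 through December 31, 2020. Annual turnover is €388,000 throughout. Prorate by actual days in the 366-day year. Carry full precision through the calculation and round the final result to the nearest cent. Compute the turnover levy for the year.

€1,397.48

January 1 – June 4, 2020: 156 days, exemption €359,000 → (€388,000 − €359,000) × 1.4% × 156/366 = €173.0492
June 5 – October 2, 2020: 120 days, exemption €329,000 → (€388,000 − €329,000) × 1.4% × 120/366 = €270.8197
October 3 – December 31, 2020: 90 days, exemption €111,000 → (€388,000 − €111,000) × 1.4% × 90/366 = €953.6066
Total = €1,397.4754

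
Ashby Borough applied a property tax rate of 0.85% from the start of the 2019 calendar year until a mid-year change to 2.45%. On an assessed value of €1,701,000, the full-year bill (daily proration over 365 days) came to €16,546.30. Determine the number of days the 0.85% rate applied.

337 days

Let d = days at the first rate; then 365 − d days at the second rate.
€1,701,000 × [0.85%·d + 2.45%·(365−d)] / 365 = €16,546.30
Solving gives d = 337, so the new rate took effect on 4 Dec 2019.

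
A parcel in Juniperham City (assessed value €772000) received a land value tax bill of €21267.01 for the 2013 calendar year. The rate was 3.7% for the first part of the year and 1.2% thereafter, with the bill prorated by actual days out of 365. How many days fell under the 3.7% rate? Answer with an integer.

Let d = days at the first rate; then 365 − d days at the second rate.
€772000 × [3.7%·d + 1.2%·(365−d)] / 365 = €21267.01
Solving gives d = 227, so the new rate took effect on 16 August 2013.

227 days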